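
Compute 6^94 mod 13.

4

Square-and-reduce mod 13: 6^1≡6, 6^2≡10, 6^4≡9, 6^8≡3, 6^16≡9, 6^32≡3, 6^64≡9.
Since 94 = 2 + 4 + 8 + 16 + 64 in binary, 6^94 ≡ 10·9·3·9·9 ≡ 4 (mod 13).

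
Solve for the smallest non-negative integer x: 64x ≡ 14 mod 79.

64⁻¹ ≡ 21 (mod 79) because 64·21 = 1344 = 17·79 + 1.
So x ≡ 21·14 = 294 ≡ 57 (mod 79).

57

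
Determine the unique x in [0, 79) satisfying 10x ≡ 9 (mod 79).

10⁻¹ ≡ 8 (mod 79) because 10·8 = 80 = 1·79 + 1.
So x ≡ 8·9 = 72 ≡ 72 (mod 79).
Check: 10·72 = 720 = 9·79 + 9.

72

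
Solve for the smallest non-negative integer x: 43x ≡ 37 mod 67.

18

43⁻¹ ≡ 53 (mod 67) because 43·53 = 2279 = 34·67 + 1.
Multiplying both sides by 53: x ≡ 53·37 = 1961 ≡ 18 (mod 67).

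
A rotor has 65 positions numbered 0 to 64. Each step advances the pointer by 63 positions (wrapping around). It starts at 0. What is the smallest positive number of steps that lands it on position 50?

63⁻¹ ≡ 32 (mod 65) because 63·32 = 2016 = 31·65 + 1.
So x ≡ 32·50 = 1600 ≡ 40 (mod 65).

40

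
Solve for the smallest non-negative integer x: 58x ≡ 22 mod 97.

84

58⁻¹ ≡ 92 (mod 97) because 58·92 = 5336 = 55·97 + 1.
So x ≡ 92·22 = 2024 ≡ 84 (mod 97).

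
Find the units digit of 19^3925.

9

Last digits of 9^n: 9, 1 (period 2).
3925 leaves remainder 1 on division by 2, so 19^3925 ends in 9.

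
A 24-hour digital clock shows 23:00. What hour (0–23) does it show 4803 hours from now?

2

4803 = 200·24 + 3, so 4803 mod 24 = 3.
(23 + 3) mod 24 = 2.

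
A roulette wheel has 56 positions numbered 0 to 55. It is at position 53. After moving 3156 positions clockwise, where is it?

17

3156 mod 56 = 20 (since 56·56 = 3136).
(53 + 20) mod 56 = 17.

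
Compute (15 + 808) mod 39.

4

808 = 20·39 + 28, so 808 mod 39 = 28.
(15 + 28) mod 39 = 4.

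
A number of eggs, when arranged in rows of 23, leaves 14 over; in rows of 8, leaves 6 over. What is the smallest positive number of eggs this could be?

x ≡ 6 (mod 8) gives x ∈ {6, 14}.
The first of these with x mod 23 = 14 is 14.

14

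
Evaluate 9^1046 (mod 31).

By repeated squaring mod 31: 9^1≡9, 9^2≡19, 9^4≡20, 9^8≡28, 9^16≡9, 9^32≡19, 9^64≡20, 9^128≡28, 9^256≡9, 9^512≡19, 9^1024≡20.
1046 = 2 + 4 + 16 + 1024, so 9^1046 ≡ 19·20·9·20 ≡ 14 (mod 31).

14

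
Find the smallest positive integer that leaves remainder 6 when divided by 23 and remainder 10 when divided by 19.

29

Since 19·17 ≡ 1 (mod 23), take x = 10 + 19·((6−10)·17 mod 23) = 10 + 19·1 = 29.
Check: 29 mod 23 = 6, 29 mod 19 = 10.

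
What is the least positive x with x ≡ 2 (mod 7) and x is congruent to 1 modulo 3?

x ≡ 1 (mod 3) gives x ∈ {1, 4, 7, 10, 13, 16}.
The first of these with x mod 7 = 2 is 16.

16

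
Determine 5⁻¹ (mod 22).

9

22 = 4·5 + 2
5 = 2·2 + 1
2 = 2·1 + 0
Back-substituting gives 5·9 ≡ 1 (mod 22).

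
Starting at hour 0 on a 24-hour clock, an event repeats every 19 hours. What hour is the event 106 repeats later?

22

106·19 = 2014.
Dividing 2014 by 24 gives quotient 83 and remainder 22.
(0 + 22) mod 24 = 22.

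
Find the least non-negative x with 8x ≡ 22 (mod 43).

35

The inverse of 8 mod 43 is 27 (since 8·27 = 216 ≡ 1).
Multiplying both sides by 27: x ≡ 27·22 = 594 ≡ 35 (mod 43).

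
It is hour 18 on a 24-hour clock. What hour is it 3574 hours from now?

16

Dividing 3574 by 24 gives quotient 148 and remainder 22.
(18 + 22) mod 24 = 16.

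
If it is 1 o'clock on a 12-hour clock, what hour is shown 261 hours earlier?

4

Dividing 261 by 12 gives quotient 21 and remainder 9.
1 − 9 → 4 on a 12-hour dial.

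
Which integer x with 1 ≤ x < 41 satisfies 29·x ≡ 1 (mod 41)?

17

29·17 = 493 = 12·41 + 1, so 29⁻¹ ≡ 17 (mod 41).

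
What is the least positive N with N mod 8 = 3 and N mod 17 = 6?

x ≡ 3 (mod 8) gives x ∈ {3, 11, 19, 27, 35, 43, 51, 59, …}.
The first of these with x mod 17 = 6 is 91.

91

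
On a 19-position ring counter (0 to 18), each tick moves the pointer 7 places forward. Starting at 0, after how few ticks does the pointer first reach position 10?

15

The inverse of 7 mod 19 is 11 (since 7·11 = 77 ≡ 1).
So x ≡ 11·10 = 110 ≡ 15 (mod 19).
Check: 7·15 = 105 = 5·19 + 10.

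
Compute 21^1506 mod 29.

9

By repeated squaring mod 29: 21^1≡21, 21^2≡6, 21^4≡7, 21^8≡20, 21^16≡23, 21^32≡7, 21^64≡20, 21^128≡23, 21^256≡7, 21^512≡20, 21^1024≡23.
1506 = 2 + 32 + 64 + 128 + 256 + 1024, so 21^1506 ≡ 6·7·20·23·7·23 ≡ 9 (mod 29).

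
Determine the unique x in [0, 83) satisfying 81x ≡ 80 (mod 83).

81⁻¹ ≡ 41 (mod 83) because 81·41 = 3321 = 40·83 + 1.
So x ≡ 41·80 = 3280 ≡ 43 (mod 83).

43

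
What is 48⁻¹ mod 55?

48·47 = 2256 = 41·55 + 1, so 48⁻¹ ≡ 47 (mod 55).

47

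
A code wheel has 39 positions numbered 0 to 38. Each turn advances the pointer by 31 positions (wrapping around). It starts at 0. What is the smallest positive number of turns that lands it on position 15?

31⁻¹ ≡ 34 (mod 39) because 31·34 = 1054 = 27·39 + 1.
So x ≡ 34·15 = 510 ≡ 3 (mod 39).

3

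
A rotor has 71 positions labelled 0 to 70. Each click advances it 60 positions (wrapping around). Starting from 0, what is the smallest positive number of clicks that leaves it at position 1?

71 = 1·60 + 11
60 = 5·11 + 5
11 = 2·5 + 1
5 = 5·1 + 0
Back-substituting gives 60·58 ≡ 1 (mod 71).

58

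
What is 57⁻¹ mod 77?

50

57·50 = 2850 = 37·77 + 1, so 57⁻¹ ≡ 50 (mod 77).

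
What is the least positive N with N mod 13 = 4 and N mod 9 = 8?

Since 9·3 ≡ 1 (mod 13), take x = 8 + 9·((4−8)·3 mod 13) = 8 + 9·1 = 17.
Check: 17 mod 13 = 4, 17 mod 9 = 8.

17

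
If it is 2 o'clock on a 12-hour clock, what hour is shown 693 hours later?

693 = 57·12 + 9, so 693 mod 12 = 9.
2 + 9 → 11 on a 12-hour dial.

11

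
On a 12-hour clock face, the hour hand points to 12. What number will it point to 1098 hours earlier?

6

Dividing 1098 by 12 gives quotient 91 and remainder 6.
12 − 6 → 6 on a 12-hour dial.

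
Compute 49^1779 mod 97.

85

Square-and-reduce mod 97: 49^1≡49, 49^2≡73, 49^4≡91, 49^8≡36, 49^16≡35, 49^32≡61, 49^64≡35, 49^128≡61, 49^256≡35, 49^512≡61, 49^1024≡35.
Since 1779 = 1 + 2 + 16 + 32 + 64 + 128 + 512 + 1024 in binary, 49^1779 ≡ 49·73·35·61·35·61·61·35 ≡ 85 (mod 97).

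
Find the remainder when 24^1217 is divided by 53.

16

Square-and-reduce mod 53: 24^1≡24, 24^2≡46, 24^4≡49, 24^8≡16, 24^16≡44, 24^32≡28, 24^64≡42, 24^128≡15, 24^256≡13, 24^512≡10, 24^1024≡47.
1217 = 1 + 64 + 128 + 1024, so 24^1217 ≡ 24·42·15·47 ≡ 16 (mod 53).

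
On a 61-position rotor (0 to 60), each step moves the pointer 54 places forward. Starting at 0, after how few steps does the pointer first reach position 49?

54

The inverse of 54 mod 61 is 26 (since 54·26 = 1404 ≡ 1).
So x ≡ 26·49 = 1274 ≡ 54 (mod 61).
Check: 54·54 = 2916 = 47·61 + 49.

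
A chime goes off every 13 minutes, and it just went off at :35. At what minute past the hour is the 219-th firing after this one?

2

219·13 = 2847.
2847 − 47·60 = 27, so 2847 ≡ 27 (mod 60).
(35 + 27) mod 60 = 2.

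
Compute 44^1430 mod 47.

Successive squares of 44 mod 47: 44^1≡44, 44^2≡9, 44^4≡34, 44^8≡28, 44^16≡32, 44^32≡37, 44^64≡6, 44^128≡36, 44^256≡27, 44^512≡24, 44^1024≡12.
Since 1430 = 2 + 4 + 16 + 128 + 256 + 1024 in binary, 44^1430 ≡ 9·34·32·36·27·12 ≡ 34 (mod 47).

34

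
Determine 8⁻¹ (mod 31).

4

31 = 3·8 + 7
8 = 1·7 + 1
7 = 7·1 + 0
Back-substituting gives 8·4 ≡ 1 (mod 31).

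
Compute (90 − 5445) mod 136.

5445 = 40·136 + 5, so 5445 mod 136 = 5.
(90 − 5) mod 136 = 85.

85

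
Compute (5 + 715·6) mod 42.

715·6 = 4290.
4290 = 102·42 + 6, so 4290 mod 42 = 6.
(5 + 6) mod 42 = 11.

11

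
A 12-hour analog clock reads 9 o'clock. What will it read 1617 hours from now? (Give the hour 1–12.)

6

1617 = 134·12 + 9, so 1617 mod 12 = 9.
9 + 9 → 6 on a 12-hour dial.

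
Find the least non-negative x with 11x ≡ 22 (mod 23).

11⁻¹ ≡ 21 (mod 23) because 11·21 = 231 = 10·23 + 1.
So x ≡ 21·22 = 462 ≡ 2 (mod 23).

2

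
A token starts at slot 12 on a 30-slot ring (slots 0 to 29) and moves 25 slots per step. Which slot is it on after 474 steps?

474·25 = 11850.
Dividing 11850 by 30 gives quotient 395 and remainder 0.
(12 + 0) mod 30 = 12.

12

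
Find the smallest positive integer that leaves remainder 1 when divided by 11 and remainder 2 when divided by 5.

Since 5·9 ≡ 1 (mod 11), take x = 2 + 5·((1−2)·9 mod 11) = 2 + 5·2 = 12.
Check: 12 mod 11 = 1, 12 mod 5 = 2.

12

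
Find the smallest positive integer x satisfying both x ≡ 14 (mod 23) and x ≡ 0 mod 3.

60

x ≡ 0 (mod 3) gives x ∈ {0, 3, 6, 9, 12, 15, 18, 21, …}.
The first of these with x mod 23 = 14 is 60.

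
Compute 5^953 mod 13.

By repeated squaring mod 13: 5^1≡5, 5^2≡12, 5^4≡1, 5^8≡1, 5^16≡1, 5^32≡1, 5^64≡1, 5^128≡1, 5^256≡1, 5^512≡1.
953 = 1 + 8 + 16 + 32 + 128 + 256 + 512, so 5^953 ≡ 5·1·1·1·1·1·1 ≡ 5 (mod 13).

5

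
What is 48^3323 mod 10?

The units digit of 48^n cycles with period 4: 8, 4, 2, 6, …
3323 leaves remainder 3 on division by 4, so 48^3323 ends in 2.

2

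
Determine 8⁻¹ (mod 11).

11 = 1·8 + 3
8 = 2·3 + 2
3 = 1·2 + 1
2 = 2·1 + 0
Back-substituting gives 8·7 ≡ 1 (mod 11).

7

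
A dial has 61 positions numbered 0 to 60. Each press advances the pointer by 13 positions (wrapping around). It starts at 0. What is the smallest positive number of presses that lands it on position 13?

13⁻¹ ≡ 47 (mod 61) because 13·47 = 611 = 10·61 + 1.
Multiplying both sides by 47: x ≡ 47·13 = 611 ≡ 1 (mod 61).
Check: 13·1 = 13 = 0·61 + 13.

1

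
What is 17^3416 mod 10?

Powers of 7 mod 10 repeat with period 4: 7, 9, 3, 1.
3416 mod 4 = 0, so the last digit matches 7^4 = 1.

1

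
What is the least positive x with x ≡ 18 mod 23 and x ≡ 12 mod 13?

x ≡ 12 (mod 13) gives x ∈ {12, 25, 38, 51, 64}.
The first of these with x mod 23 = 18 is 64.

64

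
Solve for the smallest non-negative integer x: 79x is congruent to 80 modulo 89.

79⁻¹ ≡ 80 (mod 89) because 79·80 = 6320 = 71·89 + 1.
Multiplying both sides by 80: x ≡ 80·80 = 6400 ≡ 81 (mod 89).
Check: 79·81 = 6399 = 71·89 + 80.

81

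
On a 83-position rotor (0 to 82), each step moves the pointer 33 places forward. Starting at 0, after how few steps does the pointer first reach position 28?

33⁻¹ ≡ 78 (mod 83) because 33·78 = 2574 = 31·83 + 1.
So x ≡ 78·28 = 2184 ≡ 26 (mod 83).

26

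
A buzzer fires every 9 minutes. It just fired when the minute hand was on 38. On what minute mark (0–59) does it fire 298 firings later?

298·9 = 2682.
2682 − 44·60 = 42, so 2682 ≡ 42 (mod 60).
(38 + 42) mod 60 = 20.

20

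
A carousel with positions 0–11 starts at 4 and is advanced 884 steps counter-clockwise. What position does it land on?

Dividing 884 by 12 gives quotient 73 and remainder 8.
(4 − 8) mod 12 = 8.

8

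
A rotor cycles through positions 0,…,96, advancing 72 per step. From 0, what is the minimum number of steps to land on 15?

77

The inverse of 72 mod 97 is 31 (since 72·31 = 2232 ≡ 1).
Multiplying both sides by 31: x ≡ 31·15 = 465 ≡ 77 (mod 97).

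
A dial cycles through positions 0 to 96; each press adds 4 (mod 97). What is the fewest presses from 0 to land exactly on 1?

73

4·73 = 292 = 3·97 + 1, so 4⁻¹ ≡ 73 (mod 97).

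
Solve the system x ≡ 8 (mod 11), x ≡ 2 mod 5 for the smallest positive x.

52

x ≡ 2 (mod 5) gives x ∈ {2, 7, 12, 17, 22, 27, 32, 37, …}.
The first of these with x mod 11 = 8 is 52.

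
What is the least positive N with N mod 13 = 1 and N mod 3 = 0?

27

Since 3·9 ≡ 1 (mod 13), take x = 0 + 3·((1−0)·9 mod 13) = 0 + 3·9 = 27.
Check: 27 mod 13 = 1, 27 mod 3 = 0.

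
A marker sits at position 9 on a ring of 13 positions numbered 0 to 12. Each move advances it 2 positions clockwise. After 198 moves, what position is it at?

2

198·2 = 396.
Dividing 396 by 13 gives quotient 30 and remainder 6.
(9 + 6) mod 13 = 2.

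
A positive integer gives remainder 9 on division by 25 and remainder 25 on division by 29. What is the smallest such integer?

x ≡ 9 (mod 25) gives x ∈ {9, 34, 59, 84, 109, 134, 159, 184, …}.
The first of these with x mod 29 = 25 is 634.

634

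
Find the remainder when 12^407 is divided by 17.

Square-and-reduce mod 17: 12^1≡12, 12^2≡8, 12^4≡13, 12^8≡16, 12^16≡1, 12^32≡1, 12^64≡1, 12^128≡1, 12^256≡1.
Since 407 = 1 + 2 + 4 + 16 + 128 + 256 in binary, 12^407 ≡ 12·8·13·1·1·1 ≡ 7 (mod 17).

7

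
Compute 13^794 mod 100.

Square-and-reduce mod 100: 13^1≡13, 13^2≡69, 13^4≡61, 13^8≡21, 13^16≡41, 13^32≡81, 13^64≡61, 13^128≡21, 13^256≡41, 13^512≡81.
794 = 2 + 8 + 16 + 256 + 512, so 13^794 ≡ 69·21·41·41·81 ≡ 89 (mod 100).

89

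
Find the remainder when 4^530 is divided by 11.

Square-and-reduce mod 11: 4^1≡4, 4^2≡5, 4^4≡3, 4^8≡9, 4^16≡4, 4^32≡5, 4^64≡3, 4^128≡9, 4^256≡4, 4^512≡5.
530 = 2 + 16 + 512, so 4^530 ≡ 5·4·5 ≡ 1 (mod 11).

1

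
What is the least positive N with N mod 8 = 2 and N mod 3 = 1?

10

x ≡ 1 (mod 3) gives x ∈ {1, 4, 7, 10}.
The first of these with x mod 8 = 2 is 10.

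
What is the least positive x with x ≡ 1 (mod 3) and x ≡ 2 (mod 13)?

x ≡ 1 (mod 3) gives x ∈ {1, 4, 7, 10, 13, 16, 19, 22, …}.
The first of these with x mod 13 = 2 is 28.

28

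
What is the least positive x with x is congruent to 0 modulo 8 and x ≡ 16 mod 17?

16

Since 17·1 ≡ 1 (mod 8), take x = 16 + 17·((0−16)·1 mod 8) = 16 + 17·0 = 16.
Check: 16 mod 8 = 0, 16 mod 17 = 16.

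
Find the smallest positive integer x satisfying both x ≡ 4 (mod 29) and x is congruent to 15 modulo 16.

x ≡ 15 (mod 16) gives x ∈ {15, 31, 47, 63, 79, 95, 111, 127, …}.
The first of these with x mod 29 = 4 is 207.

207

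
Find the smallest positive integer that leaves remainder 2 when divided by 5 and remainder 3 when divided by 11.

47

Since 11·1 ≡ 1 (mod 5), take x = 3 + 11·((2−3)·1 mod 5) = 3 + 11·4 = 47.
Check: 47 mod 5 = 2, 47 mod 11 = 3.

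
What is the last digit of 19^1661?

The units digit of 19^n cycles with period 2: 9, 1, …
1661 leaves remainder 1 on division by 2, so 19^1661 ends in 9.

9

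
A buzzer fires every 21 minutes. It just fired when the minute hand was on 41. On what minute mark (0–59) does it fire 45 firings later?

26

45·21 = 945.
945 = 15·60 + 45, so 945 mod 60 = 45.
(41 + 45) mod 60 = 26.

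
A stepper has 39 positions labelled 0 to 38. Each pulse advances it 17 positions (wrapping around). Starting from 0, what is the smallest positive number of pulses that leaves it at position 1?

23

39 = 2·17 + 5
17 = 3·5 + 2
5 = 2·2 + 1
2 = 2·1 + 0
Back-substituting gives 17·23 ≡ 1 (mod 39).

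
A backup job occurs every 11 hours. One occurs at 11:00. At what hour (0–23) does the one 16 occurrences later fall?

16·11 = 176.
Dividing 176 by 24 gives quotient 7 and remainder 8.
(11 + 8) mod 24 = 19.

19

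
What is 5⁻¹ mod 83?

83 = 16·5 + 3
5 = 1·3 + 2
3 = 1·2 + 1
2 = 2·1 + 0
Back-substituting gives 5·50 ≡ 1 (mod 83).

50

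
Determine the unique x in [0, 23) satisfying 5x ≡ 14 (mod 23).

12

5⁻¹ ≡ 14 (mod 23) because 5·14 = 70 = 3·23 + 1.
So x ≡ 14·14 = 196 ≡ 12 (mod 23).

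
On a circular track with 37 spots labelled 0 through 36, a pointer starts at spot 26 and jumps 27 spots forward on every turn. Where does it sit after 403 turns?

29

403·27 = 10881.
Dividing 10881 by 37 gives quotient 294 and remainder 3.
(26 + 3) mod 37 = 29.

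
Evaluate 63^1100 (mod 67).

Successive squares of 63 mod 67: 63^1≡63, 63^2≡16, 63^4≡55, 63^8≡10, 63^16≡33, 63^32≡17, 63^64≡21, 63^128≡39, 63^256≡47, 63^512≡65, 63^1024≡4.
Since 1100 = 4 + 8 + 64 + 1024 in binary, 63^1100 ≡ 55·10·21·4 ≡ 37 (mod 67).

37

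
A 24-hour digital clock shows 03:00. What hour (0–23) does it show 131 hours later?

131 = 5·24 + 11, so 131 mod 24 = 11.
(3 + 11) mod 24 = 14.

14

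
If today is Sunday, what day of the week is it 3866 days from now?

Dividing 3866 by 7 gives quotient 552 and remainder 2.
Sunday + 2 days → Tuesday.

Tuesday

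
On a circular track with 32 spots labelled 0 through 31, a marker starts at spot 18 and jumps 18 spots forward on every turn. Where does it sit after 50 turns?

22

50·18 = 900.
900 mod 32 = 4 (since 28·32 = 896).
(18 + 4) mod 32 = 22.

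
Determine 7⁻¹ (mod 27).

4

27 = 3·7 + 6
7 = 1·6 + 1
6 = 6·1 + 0
Back-substituting gives 7·4 ≡ 1 (mod 27).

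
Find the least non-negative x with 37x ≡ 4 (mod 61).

The inverse of 37 mod 61 is 33 (since 37·33 = 1221 ≡ 1).
So x ≡ 33·4 = 132 ≡ 10 (mod 61).

10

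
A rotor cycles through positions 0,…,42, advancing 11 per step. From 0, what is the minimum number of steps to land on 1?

4

11⁻¹ ≡ 4 (mod 43) because 11·4 = 44 = 1·43 + 1.
Multiplying both sides by 4: x ≡ 4·1 = 4 ≡ 4 (mod 43).
Check: 11·4 = 44 = 1·43 + 1.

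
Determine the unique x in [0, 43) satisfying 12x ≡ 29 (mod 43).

12⁻¹ ≡ 18 (mod 43) because 12·18 = 216 = 5·43 + 1.
So x ≡ 18·29 = 522 ≡ 6 (mod 43).

6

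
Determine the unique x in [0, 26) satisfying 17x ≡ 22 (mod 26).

12

The inverse of 17 mod 26 is 23 (since 17·23 = 391 ≡ 1).
Multiplying both sides by 23: x ≡ 23·22 = 506 ≡ 12 (mod 26).
Check: 17·12 = 204 = 7·26 + 22.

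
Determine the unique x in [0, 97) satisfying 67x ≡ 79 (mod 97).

20

The inverse of 67 mod 97 is 42 (since 67·42 = 2814 ≡ 1).
Multiplying both sides by 42: x ≡ 42·79 = 3318 ≡ 20 (mod 97).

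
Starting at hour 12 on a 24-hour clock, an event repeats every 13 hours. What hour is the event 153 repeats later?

9

153·13 = 1989.
1989 = 82·24 + 21, so 1989 mod 24 = 21.
(12 + 21) mod 24 = 9.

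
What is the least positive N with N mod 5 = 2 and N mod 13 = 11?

x ≡ 2 (mod 5) gives x ∈ {2, 7, 12, 17, 22, 27, 32, 37}.
The first of these with x mod 13 = 11 is 37.

37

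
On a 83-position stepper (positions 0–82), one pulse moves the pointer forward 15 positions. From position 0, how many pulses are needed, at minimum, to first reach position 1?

83 = 5·15 + 8
15 = 1·8 + 7
8 = 1·7 + 1
7 = 7·1 + 0
Back-substituting gives 15·72 ≡ 1 (mod 83).

72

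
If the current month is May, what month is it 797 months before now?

December

797 − 66·12 = 5, so 797 ≡ 5 (mod 12).
May − 5 months → December.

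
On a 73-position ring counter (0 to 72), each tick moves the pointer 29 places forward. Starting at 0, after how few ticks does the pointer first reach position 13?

8

The inverse of 29 mod 73 is 68 (since 29·68 = 1972 ≡ 1).
Multiplying both sides by 68: x ≡ 68·13 = 884 ≡ 8 (mod 73).
Check: 29·8 = 232 = 3·73 + 13.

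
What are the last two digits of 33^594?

Square-and-reduce mod 100: 33^1≡33, 33^2≡89, 33^4≡21, 33^8≡41, 33^16≡81, 33^32≡61, 33^64≡21, 33^128≡41, 33^256≡81, 33^512≡61.
Since 594 = 2 + 16 + 64 + 512 in binary, 33^594 ≡ 89·81·21·61 ≡ 29 (mod 100).

29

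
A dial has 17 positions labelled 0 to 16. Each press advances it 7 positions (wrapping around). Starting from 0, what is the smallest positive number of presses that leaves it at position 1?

17 = 2·7 + 3
7 = 2·3 + 1
3 = 3·1 + 0
Back-substituting gives 7·5 ≡ 1 (mod 17).

5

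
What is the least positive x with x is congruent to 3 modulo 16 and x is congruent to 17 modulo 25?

x ≡ 3 (mod 16) gives x ∈ {3, 19, 35, 51, 67}.
The first of these with x mod 25 = 17 is 67.

67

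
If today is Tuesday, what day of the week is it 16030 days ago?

Dividing 16030 by 7 gives quotient 2290 and remainder 0.
Tuesday − 0 days → Tuesday.

Tuesday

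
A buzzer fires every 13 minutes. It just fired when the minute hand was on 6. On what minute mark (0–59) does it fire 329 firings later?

23

329·13 = 4277.
Dividing 4277 by 60 gives quotient 71 and remainder 17.
(6 + 17) mod 60 = 23.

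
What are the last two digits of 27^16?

61

Square-and-reduce mod 100: 27^1≡27, 27^2≡29, 27^4≡41, 27^8≡81, 27^16≡61.
16 = 16, so 27^16 ≡ 61 ≡ 61 (mod 100).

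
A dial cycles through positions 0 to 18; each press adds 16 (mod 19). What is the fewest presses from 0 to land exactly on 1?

6

19 = 1·16 + 3
16 = 5·3 + 1
3 = 3·1 + 0
Back-substituting gives 16·6 ≡ 1 (mod 19).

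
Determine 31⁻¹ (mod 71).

55

31·55 = 1705 = 24·71 + 1, so 31⁻¹ ≡ 55 (mod 71).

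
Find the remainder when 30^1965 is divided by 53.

30

Square-and-reduce mod 53: 30^1≡30, 30^2≡52, 30^4≡1, 30^8≡1, 30^16≡1, 30^32≡1, 30^64≡1, 30^128≡1, 30^256≡1, 30^512≡1, 30^1024≡1.
1965 = 1 + 4 + 8 + 32 + 128 + 256 + 512 + 1024, so 30^1965 ≡ 30·1·1·1·1·1·1·1 ≡ 30 (mod 53).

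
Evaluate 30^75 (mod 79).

57

By repeated squaring mod 79: 30^1≡30, 30^2≡31, 30^4≡13, 30^8≡11, 30^16≡42, 30^32≡26, 30^64≡44.
75 = 1 + 2 + 8 + 64, so 30^75 ≡ 30·31·11·44 ≡ 57 (mod 79).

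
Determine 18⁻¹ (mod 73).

69

18·69 = 1242 = 17·73 + 1, so 18⁻¹ ≡ 69 (mod 73).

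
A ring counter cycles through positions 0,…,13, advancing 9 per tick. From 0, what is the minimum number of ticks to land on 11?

9

The inverse of 9 mod 14 is 11 (since 9·11 = 99 ≡ 1).
So x ≡ 11·11 = 121 ≡ 9 (mod 14).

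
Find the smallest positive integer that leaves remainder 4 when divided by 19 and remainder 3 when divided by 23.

Since 23·5 ≡ 1 (mod 19), take x = 3 + 23·((4−3)·5 mod 19) = 3 + 23·5 = 118.
Check: 118 mod 19 = 4, 118 mod 23 = 3.

118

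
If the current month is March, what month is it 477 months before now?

477 − 39·12 = 9, so 477 ≡ 9 (mod 12).
March − 9 months → June.

June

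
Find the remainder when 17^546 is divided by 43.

1

Square-and-reduce mod 43: 17^1≡17, 17^2≡31, 17^4≡15, 17^8≡10, 17^16≡14, 17^32≡24, 17^64≡17, 17^128≡31, 17^256≡15, 17^512≡10.
Since 546 = 2 + 32 + 512 in binary, 17^546 ≡ 31·24·10 ≡ 1 (mod 43).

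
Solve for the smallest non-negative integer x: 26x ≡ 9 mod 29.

The inverse of 26 mod 29 is 19 (since 26·19 = 494 ≡ 1).
Multiplying both sides by 19: x ≡ 19·9 = 171 ≡ 26 (mod 29).

26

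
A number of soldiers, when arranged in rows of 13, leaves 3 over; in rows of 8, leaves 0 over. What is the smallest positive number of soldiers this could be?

x ≡ 0 (mod 8) gives x ∈ {0, 8, 16}.
The first of these with x mod 13 = 3 is 16.

16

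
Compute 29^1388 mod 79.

42

Successive squares of 29 mod 79: 29^1≡29, 29^2≡51, 29^4≡73, 29^8≡36, 29^16≡32, 29^32≡76, 29^64≡9, 29^128≡2, 29^256≡4, 29^512≡16, 29^1024≡19.
1388 = 4 + 8 + 32 + 64 + 256 + 1024, so 29^1388 ≡ 73·36·76·9·4·19 ≡ 42 (mod 79).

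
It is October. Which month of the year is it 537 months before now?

537 mod 12 = 9 (since 44·12 = 528).
October − 9 months → January.

January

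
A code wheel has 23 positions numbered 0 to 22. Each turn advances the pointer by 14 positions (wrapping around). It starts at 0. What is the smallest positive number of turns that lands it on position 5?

2

14⁻¹ ≡ 5 (mod 23) because 14·5 = 70 = 3·23 + 1.
So x ≡ 5·5 = 25 ≡ 2 (mod 23).
Check: 14·2 = 28 = 1·23 + 5.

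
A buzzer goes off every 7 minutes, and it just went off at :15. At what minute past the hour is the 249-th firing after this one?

249·7 = 1743.
1743 − 29·60 = 3, so 1743 ≡ 3 (mod 60).
(15 + 3) mod 60 = 18.

18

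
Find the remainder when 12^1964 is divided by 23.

9

Successive squares of 12 mod 23: 12^1≡12, 12^2≡6, 12^4≡13, 12^8≡8, 12^16≡18, 12^32≡2, 12^64≡4, 12^128≡16, 12^256≡3, 12^512≡9, 12^1024≡12.
Since 1964 = 4 + 8 + 32 + 128 + 256 + 512 + 1024 in binary, 12^1964 ≡ 13·8·2·16·3·9·12 ≡ 9 (mod 23).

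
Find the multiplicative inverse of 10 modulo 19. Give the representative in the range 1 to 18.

2

19 = 1·10 + 9
10 = 1·9 + 1
9 = 9·1 + 0
Back-substituting gives 10·2 ≡ 1 (mod 19).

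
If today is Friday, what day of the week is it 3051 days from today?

3051 = 435·7 + 6, so 3051 mod 7 = 6.
Friday + 6 days → Thursday.

Thursday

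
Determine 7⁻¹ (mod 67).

48

67 = 9·7 + 4
7 = 1·4 + 3
4 = 1·3 + 1
3 = 3·1 + 0
Back-substituting gives 7·48 ≡ 1 (mod 67).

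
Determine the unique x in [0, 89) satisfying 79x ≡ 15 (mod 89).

The inverse of 79 mod 89 is 80 (since 79·80 = 6320 ≡ 1).
So x ≡ 80·15 = 1200 ≡ 43 (mod 89).

43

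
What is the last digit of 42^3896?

6

Powers of 2 mod 10 repeat with period 4: 2, 4, 8, 6.
3896 mod 4 = 0, so the last digit matches 2^4 = 6.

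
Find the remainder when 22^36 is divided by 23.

1

Successive squares of 22 mod 23: 22^1≡22, 22^2≡1, 22^4≡1, 22^8≡1, 22^16≡1, 22^32≡1.
Since 36 = 4 + 32 in binary, 22^36 ≡ 1·1 ≡ 1 (mod 23).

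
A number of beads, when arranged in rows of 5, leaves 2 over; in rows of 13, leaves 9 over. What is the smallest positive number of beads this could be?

Since 13·2 ≡ 1 (mod 5), take x = 9 + 13·((2−9)·2 mod 5) = 9 + 13·1 = 22.
Check: 22 mod 5 = 2, 22 mod 13 = 9.

22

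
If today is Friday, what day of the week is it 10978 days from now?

Sunday

10978 − 1568·7 = 2, so 10978 ≡ 2 (mod 7).
Friday + 2 days → Sunday.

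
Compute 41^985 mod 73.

69

Successive squares of 41 mod 73: 41^1≡41, 41^2≡2, 41^4≡4, 41^8≡16, 41^16≡37, 41^32≡55, 41^64≡32, 41^128≡2, 41^256≡4, 41^512≡16.
985 = 1 + 8 + 16 + 64 + 128 + 256 + 512, so 41^985 ≡ 41·16·37·32·2·4·16 ≡ 69 (mod 73).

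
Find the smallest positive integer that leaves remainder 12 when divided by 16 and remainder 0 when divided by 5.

Since 5·13 ≡ 1 (mod 16), take x = 0 + 5·((12−0)·13 mod 16) = 0 + 5·12 = 60.
Check: 60 mod 16 = 12, 60 mod 5 = 0.

60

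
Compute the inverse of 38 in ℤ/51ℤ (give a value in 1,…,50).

51 = 1·38 + 13
38 = 2·13 + 12
13 = 1·12 + 1
12 = 12·1 + 0
Back-substituting gives 38·47 ≡ 1 (mod 51).

47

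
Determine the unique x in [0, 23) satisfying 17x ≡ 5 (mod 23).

3

17⁻¹ ≡ 19 (mod 23) because 17·19 = 323 = 14·23 + 1.
So x ≡ 19·5 = 95 ≡ 3 (mod 23).
Check: 17·3 = 51 = 2·23 + 5.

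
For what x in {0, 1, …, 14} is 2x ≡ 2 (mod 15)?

1

2⁻¹ ≡ 8 (mod 15) because 2·8 = 16 = 1·15 + 1.
Multiplying both sides by 8: x ≡ 8·2 = 16 ≡ 1 (mod 15).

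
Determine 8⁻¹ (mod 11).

8·7 = 56 = 5·11 + 1, so 8⁻¹ ≡ 7 (mod 11).

7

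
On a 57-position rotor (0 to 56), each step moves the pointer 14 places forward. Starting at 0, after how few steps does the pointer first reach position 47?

40

The inverse of 14 mod 57 is 53 (since 14·53 = 742 ≡ 1).
So x ≡ 53·47 = 2491 ≡ 40 (mod 57).
Check: 14·40 = 560 = 9·57 + 47.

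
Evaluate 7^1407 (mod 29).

1

By repeated squaring mod 29: 7^1≡7, 7^2≡20, 7^4≡23, 7^8≡7, 7^16≡20, 7^32≡23, 7^64≡7, 7^128≡20, 7^256≡23, 7^512≡7, 7^1024≡20.
1407 = 1 + 2 + 4 + 8 + 16 + 32 + 64 + 256 + 1024, so 7^1407 ≡ 7·20·23·7·20·23·7·23·20 ≡ 1 (mod 29).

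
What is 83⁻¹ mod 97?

97 = 1·83 + 14
83 = 5·14 + 13
14 = 1·13 + 1
13 = 13·1 + 0
Back-substituting gives 83·90 ≡ 1 (mod 97).

90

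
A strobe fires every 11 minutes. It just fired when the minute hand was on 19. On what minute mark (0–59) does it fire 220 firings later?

220·11 = 2420.
Dividing 2420 by 60 gives quotient 40 and remainder 20.
(19 + 20) mod 60 = 39.

39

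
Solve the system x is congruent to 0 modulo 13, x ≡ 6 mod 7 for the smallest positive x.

Since 7·2 ≡ 1 (mod 13), take x = 6 + 7·((0−6)·2 mod 13) = 6 + 7·1 = 13.
Check: 13 mod 13 = 0, 13 mod 7 = 6.

13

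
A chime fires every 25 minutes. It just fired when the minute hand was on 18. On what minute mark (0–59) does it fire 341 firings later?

23

341·25 = 8525.
8525 − 142·60 = 5, so 8525 ≡ 5 (mod 60).
(18 + 5) mod 60 = 23.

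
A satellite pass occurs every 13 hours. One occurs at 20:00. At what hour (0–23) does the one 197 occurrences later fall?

197·13 = 2561.
2561 = 106·24 + 17, so 2561 mod 24 = 17.
(20 + 17) mod 24 = 13.

13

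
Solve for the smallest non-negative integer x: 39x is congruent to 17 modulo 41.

12

39⁻¹ ≡ 20 (mod 41) because 39·20 = 780 = 19·41 + 1.
So x ≡ 20·17 = 340 ≡ 12 (mod 41).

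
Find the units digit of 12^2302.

Powers of 2 mod 10 repeat with period 4: 2, 4, 8, 6.
2302 mod 4 = 2, so the last digit matches 2^2 = 4.

4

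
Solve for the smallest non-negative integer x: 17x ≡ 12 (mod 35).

17⁻¹ ≡ 33 (mod 35) because 17·33 = 561 = 16·35 + 1.
Multiplying both sides by 33: x ≡ 33·12 = 396 ≡ 11 (mod 35).

11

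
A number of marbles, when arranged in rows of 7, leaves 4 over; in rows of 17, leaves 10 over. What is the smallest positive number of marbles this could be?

x ≡ 4 (mod 7) gives x ∈ {4, 11, 18, 25, 32, 39, 46, 53, …}.
The first of these with x mod 17 = 10 is 95.

95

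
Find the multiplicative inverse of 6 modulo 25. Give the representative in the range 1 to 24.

21

25 = 4·6 + 1
6 = 6·1 + 0
Back-substituting gives 6·21 ≡ 1 (mod 25).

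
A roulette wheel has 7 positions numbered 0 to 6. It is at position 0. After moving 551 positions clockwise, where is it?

5

551 − 78·7 = 5, so 551 ≡ 5 (mod 7).
(0 + 5) mod 7 = 5.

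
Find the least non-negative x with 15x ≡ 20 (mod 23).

The inverse of 15 mod 23 is 20 (since 15·20 = 300 ≡ 1).
So x ≡ 20·20 = 400 ≡ 9 (mod 23).
Check: 15·9 = 135 = 5·23 + 20.

9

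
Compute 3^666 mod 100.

29

By repeated squaring mod 100: 3^1≡3, 3^2≡9, 3^4≡81, 3^8≡61, 3^16≡21, 3^32≡41, 3^64≡81, 3^128≡61, 3^256≡21, 3^512≡41.
Since 666 = 2 + 8 + 16 + 128 + 512 in binary, 3^666 ≡ 9·61·21·61·41 ≡ 29 (mod 100).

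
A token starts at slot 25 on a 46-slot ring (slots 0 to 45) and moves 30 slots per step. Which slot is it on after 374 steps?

374·30 = 11220.
11220 mod 46 = 42 (since 243·46 = 11178).
(25 + 42) mod 46 = 21.

21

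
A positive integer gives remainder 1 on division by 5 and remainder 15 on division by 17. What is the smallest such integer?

x ≡ 1 (mod 5) gives x ∈ {1, 6, 11, 16, 21, 26, 31, 36, …}.
The first of these with x mod 17 = 15 is 66.

66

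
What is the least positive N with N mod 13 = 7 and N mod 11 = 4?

59

x ≡ 4 (mod 11) gives x ∈ {4, 15, 26, 37, 48, 59}.
The first of these with x mod 13 = 7 is 59.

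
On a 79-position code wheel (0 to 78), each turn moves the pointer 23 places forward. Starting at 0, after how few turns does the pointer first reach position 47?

57

The inverse of 23 mod 79 is 55 (since 23·55 = 1265 ≡ 1).
So x ≡ 55·47 = 2585 ≡ 57 (mod 79).
Check: 23·57 = 1311 = 16·79 + 47.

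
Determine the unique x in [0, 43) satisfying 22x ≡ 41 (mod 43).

39

22⁻¹ ≡ 2 (mod 43) because 22·2 = 44 = 1·43 + 1.
Multiplying both sides by 2: x ≡ 2·41 = 82 ≡ 39 (mod 43).
Check: 22·39 = 858 = 19·43 + 41.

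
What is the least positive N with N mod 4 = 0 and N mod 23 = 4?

4

x ≡ 0 (mod 4) gives x ∈ {0, 4}.
The first of these with x mod 23 = 4 is 4.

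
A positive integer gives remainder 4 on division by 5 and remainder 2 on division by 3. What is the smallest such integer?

14

x ≡ 2 (mod 3) gives x ∈ {2, 5, 8, 11, 14}.
The first of these with x mod 5 = 4 is 14.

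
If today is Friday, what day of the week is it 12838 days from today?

Friday

12838 = 1834·7 + 0, so 12838 mod 7 = 0.
Friday + 0 days → Friday.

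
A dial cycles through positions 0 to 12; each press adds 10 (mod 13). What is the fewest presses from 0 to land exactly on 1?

10·4 = 40 = 3·13 + 1, so 10⁻¹ ≡ 4 (mod 13).

4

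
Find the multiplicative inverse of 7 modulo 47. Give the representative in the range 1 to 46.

7·27 = 189 = 4·47 + 1, so 7⁻¹ ≡ 27 (mod 47).

27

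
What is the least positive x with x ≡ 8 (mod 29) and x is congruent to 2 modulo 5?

x ≡ 2 (mod 5) gives x ∈ {2, 7, 12, 17, 22, 27, 32, 37}.
The first of these with x mod 29 = 8 is 37.

37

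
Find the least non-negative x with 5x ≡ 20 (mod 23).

4

The inverse of 5 mod 23 is 14 (since 5·14 = 70 ≡ 1).
Multiplying both sides by 14: x ≡ 14·20 = 280 ≡ 4 (mod 23).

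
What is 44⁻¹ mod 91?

44·60 = 2640 = 29·91 + 1, so 44⁻¹ ≡ 60 (mod 91).

60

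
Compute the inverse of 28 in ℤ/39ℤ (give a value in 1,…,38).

28·7 = 196 = 5·39 + 1, so 28⁻¹ ≡ 7 (mod 39).

7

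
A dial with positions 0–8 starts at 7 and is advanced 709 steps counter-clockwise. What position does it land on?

0

709 − 78·9 = 7, so 709 ≡ 7 (mod 9).
(7 − 7) mod 9 = 0.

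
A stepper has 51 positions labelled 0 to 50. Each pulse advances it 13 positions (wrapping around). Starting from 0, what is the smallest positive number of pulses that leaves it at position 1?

4

51 = 3·13 + 12
13 = 1·12 + 1
12 = 12·1 + 0
Back-substituting gives 13·4 ≡ 1 (mod 51).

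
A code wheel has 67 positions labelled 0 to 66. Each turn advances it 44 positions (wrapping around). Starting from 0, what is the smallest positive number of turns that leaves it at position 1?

32

67 = 1·44 + 23
44 = 1·23 + 21
23 = 1·21 + 2
21 = 10·2 + 1
2 = 2·1 + 0
Back-substituting gives 44·32 ≡ 1 (mod 67).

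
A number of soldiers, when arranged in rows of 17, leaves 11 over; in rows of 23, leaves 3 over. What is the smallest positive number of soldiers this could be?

x ≡ 11 (mod 17) gives x ∈ {11, 28, 45, 62, 79, 96, 113, 130, …}.
The first of these with x mod 23 = 3 is 164.

164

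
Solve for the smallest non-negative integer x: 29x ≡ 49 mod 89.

60

29⁻¹ ≡ 43 (mod 89) because 29·43 = 1247 = 14·89 + 1.
So x ≡ 43·49 = 2107 ≡ 60 (mod 89).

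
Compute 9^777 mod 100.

Square-and-reduce mod 100: 9^1≡9, 9^2≡81, 9^4≡61, 9^8≡21, 9^16≡41, 9^32≡81, 9^64≡61, 9^128≡21, 9^256≡41, 9^512≡81.
Since 777 = 1 + 8 + 256 + 512 in binary, 9^777 ≡ 9·21·41·81 ≡ 69 (mod 100).

69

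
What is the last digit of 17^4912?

The units digit of 17^n cycles with period 4: 7, 9, 3, 1, …
4912 mod 4 = 0, so the last digit matches 7^4 = 1.

1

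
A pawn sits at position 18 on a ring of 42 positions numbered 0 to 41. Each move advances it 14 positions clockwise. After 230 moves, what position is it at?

4

230·14 = 3220.
Dividing 3220 by 42 gives quotient 76 and remainder 28.
(18 + 28) mod 42 = 4.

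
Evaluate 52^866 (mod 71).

Square-and-reduce mod 71: 52^1≡52, 52^2≡6, 52^4≡36, 52^8≡18, 52^16≡40, 52^32≡38, 52^64≡24, 52^128≡8, 52^256≡64, 52^512≡49.
Since 866 = 2 + 32 + 64 + 256 + 512 in binary, 52^866 ≡ 6·38·24·64·49 ≡ 60 (mod 71).

60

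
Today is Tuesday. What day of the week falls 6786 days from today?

Dividing 6786 by 7 gives quotient 969 and remainder 3.
Tuesday + 3 days → Friday.

Friday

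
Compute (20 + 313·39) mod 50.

313·39 = 12207.
12207 = 244·50 + 7, so 12207 mod 50 = 7.
(20 + 7) mod 50 = 27.

27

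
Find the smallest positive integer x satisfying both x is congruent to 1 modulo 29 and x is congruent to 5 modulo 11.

291

Since 11·8 ≡ 1 (mod 29), take x = 5 + 11·((1−5)·8 mod 29) = 5 + 11·26 = 291.
Check: 291 mod 29 = 1, 291 mod 11 = 5.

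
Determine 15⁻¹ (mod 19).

14

19 = 1·15 + 4
15 = 3·4 + 3
4 = 1·3 + 1
3 = 3·1 + 0
Back-substituting gives 15·14 ≡ 1 (mod 19).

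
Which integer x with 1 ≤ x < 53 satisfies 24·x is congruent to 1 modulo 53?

24·42 = 1008 = 19·53 + 1, so 24⁻¹ ≡ 42 (mod 53).

42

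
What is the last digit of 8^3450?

Powers of 8 mod 10 repeat with period 4: 8, 4, 2, 6.
3450 leaves remainder 2 on division by 4, so 8^3450 ends in 4.

4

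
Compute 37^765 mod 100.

57

Square-and-reduce mod 100: 37^1≡37, 37^2≡69, 37^4≡61, 37^8≡21, 37^16≡41, 37^32≡81, 37^64≡61, 37^128≡21, 37^256≡41, 37^512≡81.
Since 765 = 1 + 4 + 8 + 16 + 32 + 64 + 128 + 512 in binary, 37^765 ≡ 37·61·21·41·81·61·21·81 ≡ 57 (mod 100).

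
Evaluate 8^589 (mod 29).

Square-and-reduce mod 29: 8^1≡8, 8^2≡6, 8^4≡7, 8^8≡20, 8^16≡23, 8^32≡7, 8^64≡20, 8^128≡23, 8^256≡7, 8^512≡20.
Since 589 = 1 + 4 + 8 + 64 + 512 in binary, 8^589 ≡ 8·7·20·20·20 ≡ 8 (mod 29).

8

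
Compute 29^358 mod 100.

61

By repeated squaring mod 100: 29^1≡29, 29^2≡41, 29^4≡81, 29^8≡61, 29^16≡21, 29^32≡41, 29^64≡81, 29^128≡61, 29^256≡21.
358 = 2 + 4 + 32 + 64 + 256, so 29^358 ≡ 41·81·41·81·21 ≡ 61 (mod 100).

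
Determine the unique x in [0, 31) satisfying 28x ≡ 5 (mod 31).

28⁻¹ ≡ 10 (mod 31) because 28·10 = 280 = 9·31 + 1.
Multiplying both sides by 10: x ≡ 10·5 = 50 ≡ 19 (mod 31).

19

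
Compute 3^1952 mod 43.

Successive squares of 3 mod 43: 3^1≡3, 3^2≡9, 3^4≡38, 3^8≡25, 3^16≡23, 3^32≡13, 3^64≡40, 3^128≡9, 3^256≡38, 3^512≡25, 3^1024≡23.
Since 1952 = 32 + 128 + 256 + 512 + 1024 in binary, 3^1952 ≡ 13·9·38·25·23 ≡ 14 (mod 43).

14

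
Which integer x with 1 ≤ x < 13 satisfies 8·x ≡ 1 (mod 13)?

8·5 = 40 = 3·13 + 1, so 8⁻¹ ≡ 5 (mod 13).

5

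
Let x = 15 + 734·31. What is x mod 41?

734·31 = 22754.
Dividing 22754 by 41 gives quotient 554 and remainder 40.
(15 + 40) mod 41 = 14.

14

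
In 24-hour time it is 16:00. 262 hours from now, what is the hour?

262 mod 24 = 22 (since 10·24 = 240).
(16 + 22) mod 24 = 14.

14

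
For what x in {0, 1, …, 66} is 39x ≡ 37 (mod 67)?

25

The inverse of 39 mod 67 is 55 (since 39·55 = 2145 ≡ 1).
Multiplying both sides by 55: x ≡ 55·37 = 2035 ≡ 25 (mod 67).
Check: 39·25 = 975 = 14·67 + 37.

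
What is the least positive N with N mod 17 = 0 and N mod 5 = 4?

x ≡ 4 (mod 5) gives x ∈ {4, 9, 14, 19, 24, 29, 34}.
The first of these with x mod 17 = 0 is 34.

34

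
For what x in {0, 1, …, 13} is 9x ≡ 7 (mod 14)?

9⁻¹ ≡ 11 (mod 14) because 9·11 = 99 = 7·14 + 1.
Multiplying both sides by 11: x ≡ 11·7 = 77 ≡ 7 (mod 14).
Check: 9·7 = 63 = 4·14 + 7.

7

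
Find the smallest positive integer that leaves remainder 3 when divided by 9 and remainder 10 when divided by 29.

Since 29·5 ≡ 1 (mod 9), take x = 10 + 29·((3−10)·5 mod 9) = 10 + 29·1 = 39.
Check: 39 mod 9 = 3, 39 mod 29 = 10.

39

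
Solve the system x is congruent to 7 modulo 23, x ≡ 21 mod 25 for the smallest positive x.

421

x ≡ 7 (mod 23) gives x ∈ {7, 30, 53, 76, 99, 122, 145, 168, …}.
The first of these with x mod 25 = 21 is 421.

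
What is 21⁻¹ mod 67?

16

21·16 = 336 = 5·67 + 1, so 21⁻¹ ≡ 16 (mod 67).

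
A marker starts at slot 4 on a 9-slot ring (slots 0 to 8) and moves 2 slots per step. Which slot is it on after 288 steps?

4

288·2 = 576.
576 − 64·9 = 0, so 576 ≡ 0 (mod 9).
(4 + 0) mod 9 = 4.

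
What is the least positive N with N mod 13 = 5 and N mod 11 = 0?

x ≡ 0 (mod 11) gives x ∈ {0, 11, 22, 33, 44}.
The first of these with x mod 13 = 5 is 44.

44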